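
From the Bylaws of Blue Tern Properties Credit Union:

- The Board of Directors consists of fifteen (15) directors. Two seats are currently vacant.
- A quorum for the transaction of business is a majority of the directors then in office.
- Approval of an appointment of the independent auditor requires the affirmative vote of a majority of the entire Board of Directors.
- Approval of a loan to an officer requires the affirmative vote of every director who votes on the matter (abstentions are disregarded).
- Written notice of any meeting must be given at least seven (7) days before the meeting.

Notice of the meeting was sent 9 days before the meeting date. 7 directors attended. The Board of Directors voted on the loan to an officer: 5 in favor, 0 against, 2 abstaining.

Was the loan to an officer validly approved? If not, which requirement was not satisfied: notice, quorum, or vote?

Notice: 9 days given; 7 required (9 ≥ 7). Satisfied.
Quorum: 7 present; quorum is 7. Satisfied.
Vote: the loan to an officer requires the unanimous vote of the votes cast (7 present − 2 abstaining = 5). Unanimous means all 5, so 5 affirmative votes are needed; 5 voted in favor. Satisfied.

Valid — all requirements satisfied.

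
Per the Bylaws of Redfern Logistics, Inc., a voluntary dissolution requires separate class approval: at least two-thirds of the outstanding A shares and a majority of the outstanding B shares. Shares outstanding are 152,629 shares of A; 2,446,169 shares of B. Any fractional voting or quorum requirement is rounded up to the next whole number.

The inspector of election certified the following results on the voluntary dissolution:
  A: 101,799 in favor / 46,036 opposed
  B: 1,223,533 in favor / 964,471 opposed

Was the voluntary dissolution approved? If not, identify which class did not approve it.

Approved — every class gave the required vote.

A: 2/3 of 152629 = 101752.67, rounded up to 101753; 101,753 required, 101,799 in favor — approved.
B: a majority of 2446169 is 1223085; 1,223,085 required, 1,223,533 in favor — approved.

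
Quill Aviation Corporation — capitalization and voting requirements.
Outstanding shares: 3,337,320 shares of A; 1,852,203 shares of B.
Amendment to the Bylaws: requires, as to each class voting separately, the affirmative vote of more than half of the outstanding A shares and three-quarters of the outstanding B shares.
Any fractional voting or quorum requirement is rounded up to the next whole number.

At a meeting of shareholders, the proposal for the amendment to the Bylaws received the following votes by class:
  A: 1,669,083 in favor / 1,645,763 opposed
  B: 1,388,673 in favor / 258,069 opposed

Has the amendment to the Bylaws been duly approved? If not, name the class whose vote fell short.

A: a majority of 3337320 is 1668661; 1,668,661 required, 1,669,083 in favor — approved.
B: 3/4 of 1852203 = 1389152.25, rounded up to 1389153; 1,389,153 required, 1,388,673 in favor — not approved.

Not approved — the B shares did not give the required vote.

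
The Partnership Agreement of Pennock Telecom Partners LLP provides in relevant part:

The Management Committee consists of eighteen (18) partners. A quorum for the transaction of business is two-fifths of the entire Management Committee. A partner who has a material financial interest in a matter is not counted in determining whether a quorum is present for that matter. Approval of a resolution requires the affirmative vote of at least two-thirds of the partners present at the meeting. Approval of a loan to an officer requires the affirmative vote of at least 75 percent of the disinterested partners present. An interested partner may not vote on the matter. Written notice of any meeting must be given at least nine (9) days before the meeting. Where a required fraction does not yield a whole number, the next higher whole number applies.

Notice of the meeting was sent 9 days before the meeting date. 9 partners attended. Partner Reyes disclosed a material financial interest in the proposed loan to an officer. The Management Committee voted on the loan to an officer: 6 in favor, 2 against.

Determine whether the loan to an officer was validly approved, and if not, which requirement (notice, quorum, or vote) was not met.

Valid — all requirements satisfied.

Notice: 9 days given; 9 required (9 ≥ 9). Satisfied.
Quorum: 9 present, but the 1 interested partner does not count, leaving 8. Quorum is 8. Satisfied.
Vote: the loan to an officer requires three-fourths of the disinterested partners present (9 − 1 = 8). 3/4 of 8 = 6, so 6 affirmative votes are needed; 6 voted in favor. Satisfied.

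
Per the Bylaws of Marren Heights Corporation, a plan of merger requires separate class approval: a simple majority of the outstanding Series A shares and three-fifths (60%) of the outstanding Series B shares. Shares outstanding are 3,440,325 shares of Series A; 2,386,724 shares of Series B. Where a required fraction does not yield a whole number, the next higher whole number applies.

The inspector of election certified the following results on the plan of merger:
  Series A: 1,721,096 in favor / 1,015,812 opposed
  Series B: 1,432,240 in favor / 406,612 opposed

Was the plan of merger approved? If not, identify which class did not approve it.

Approved — every class gave the required vote.

Series A: a majority of 3440325 is 1720163; 1,720,163 required, 1,721,096 in favor — approved.
Series B: 3/5 of 2386724 = 1432034.40, rounded up to 1432035; 1,432,035 required, 1,432,240 in favor — approved.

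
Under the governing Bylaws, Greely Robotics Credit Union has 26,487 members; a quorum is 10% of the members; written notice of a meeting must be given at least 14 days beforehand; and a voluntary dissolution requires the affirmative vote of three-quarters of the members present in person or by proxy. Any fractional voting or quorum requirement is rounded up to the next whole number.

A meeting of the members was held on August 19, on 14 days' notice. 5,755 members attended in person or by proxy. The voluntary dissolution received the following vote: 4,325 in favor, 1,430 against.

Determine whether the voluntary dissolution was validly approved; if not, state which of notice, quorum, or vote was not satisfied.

Valid — all requirements satisfied.

Notice: 14 days given; 14 required. Satisfied.
Quorum: 10% of 26,487 = 2,648.70, rounded up to 2,649; 5,755 present. Satisfied.
Vote: requires three-fourths of those present (5,755); 3/4 of 5755 = 4316.25, rounded up to 4317, so 4,317 needed; 4,325 in favor. Satisfied.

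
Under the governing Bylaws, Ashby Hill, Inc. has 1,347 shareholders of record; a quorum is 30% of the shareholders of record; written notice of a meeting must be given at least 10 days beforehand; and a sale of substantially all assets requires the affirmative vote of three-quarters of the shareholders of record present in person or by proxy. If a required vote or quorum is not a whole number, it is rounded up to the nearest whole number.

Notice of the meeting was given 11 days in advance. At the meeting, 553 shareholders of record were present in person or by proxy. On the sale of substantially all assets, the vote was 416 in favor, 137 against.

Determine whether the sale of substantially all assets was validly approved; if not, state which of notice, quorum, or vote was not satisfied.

Valid — all requirements satisfied.

Notice: 11 days given; 10 required. Satisfied.
Quorum: 30% of 1,347 = 404.10, rounded up to 405; 553 present. Satisfied.
Vote: requires three-fourths of those present (553); 3/4 of 553 = 414.75, rounded up to 415, so 415 needed; 416 in favor. Satisfied.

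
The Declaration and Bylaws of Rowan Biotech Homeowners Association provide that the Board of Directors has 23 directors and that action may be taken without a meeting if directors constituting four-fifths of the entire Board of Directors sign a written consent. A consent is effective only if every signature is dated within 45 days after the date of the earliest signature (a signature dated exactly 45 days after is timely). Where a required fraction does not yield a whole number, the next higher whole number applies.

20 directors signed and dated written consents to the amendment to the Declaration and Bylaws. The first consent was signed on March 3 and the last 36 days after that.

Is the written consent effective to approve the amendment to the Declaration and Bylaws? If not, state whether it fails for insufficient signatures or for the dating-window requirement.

Signatures required: four-fifths of 23 — 4/5 of 23 = 18.40, rounded up to 19, so 19 needed; 20 signed. Sufficient.
Dating window: the latest signature is 36 days after the earliest; the limit is 45 days. Within the window.

Effective — both the signature and dating-window requirements are satisfied.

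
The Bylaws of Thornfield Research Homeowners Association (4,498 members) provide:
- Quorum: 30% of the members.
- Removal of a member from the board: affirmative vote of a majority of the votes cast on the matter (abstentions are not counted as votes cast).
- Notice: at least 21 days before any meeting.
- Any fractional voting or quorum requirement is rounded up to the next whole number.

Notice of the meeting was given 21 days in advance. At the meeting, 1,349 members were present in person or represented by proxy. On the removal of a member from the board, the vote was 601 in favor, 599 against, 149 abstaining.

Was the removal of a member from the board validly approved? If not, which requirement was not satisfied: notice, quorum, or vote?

Invalid — quorum requirement not satisfied.

Notice: 21 days given; 21 required. Satisfied.
Quorum: 30% of 4,498 = 1,349.40, rounded up to 1,350; 1,349 present. Not satisfied.
Vote: requires a majority of the votes cast (1,349 − 149 abstaining = 1,200); a majority of 1200 is 601, so 601 needed; 601 in favor. Satisfied.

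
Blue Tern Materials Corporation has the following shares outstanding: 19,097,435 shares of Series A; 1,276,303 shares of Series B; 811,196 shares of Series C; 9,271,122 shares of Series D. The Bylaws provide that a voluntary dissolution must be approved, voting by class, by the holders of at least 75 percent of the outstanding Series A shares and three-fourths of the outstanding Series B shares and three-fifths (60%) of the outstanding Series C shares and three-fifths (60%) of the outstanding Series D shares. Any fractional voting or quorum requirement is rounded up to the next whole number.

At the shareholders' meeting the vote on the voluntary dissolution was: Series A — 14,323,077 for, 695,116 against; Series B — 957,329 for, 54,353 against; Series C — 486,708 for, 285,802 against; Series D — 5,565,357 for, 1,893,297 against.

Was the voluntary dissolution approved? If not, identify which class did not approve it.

Not approved — the Series C shares did not give the required vote.

Series A: 3/4 of 19097435 = 14323076.25, rounded up to 14323077; 14,323,077 required, 14,323,077 in favor — approved.
Series B: 3/4 of 1276303 = 957227.25, rounded up to 957228; 957,228 required, 957,329 in favor — approved.
Series C: 3/5 of 811196 = 486717.60, rounded up to 486718; 486,718 required, 486,708 in favor — not approved.
Series D: 3/5 of 9271122 = 5562673.20, rounded up to 5562674; 5,562,674 required, 5,565,357 in favor — approved.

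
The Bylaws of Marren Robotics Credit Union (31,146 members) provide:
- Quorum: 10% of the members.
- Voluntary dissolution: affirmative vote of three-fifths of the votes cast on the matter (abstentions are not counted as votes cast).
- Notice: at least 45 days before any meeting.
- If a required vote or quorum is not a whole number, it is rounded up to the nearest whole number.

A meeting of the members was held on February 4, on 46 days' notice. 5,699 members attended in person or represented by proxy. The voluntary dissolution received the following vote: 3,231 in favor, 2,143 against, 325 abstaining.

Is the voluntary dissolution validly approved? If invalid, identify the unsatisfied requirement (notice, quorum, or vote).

Notice: 46 days given; 45 required. Satisfied.
Quorum: 10% of 31,146 = 3,114.60, rounded up to 3,115; 5,699 present. Satisfied.
Vote: requires three-fifths of the votes cast (5,699 − 325 abstaining = 5,374); 3/5 of 5374 = 3224.40, rounded up to 3225, so 3,225 needed; 3,231 in favor. Satisfied.

Valid — all requirements satisfied.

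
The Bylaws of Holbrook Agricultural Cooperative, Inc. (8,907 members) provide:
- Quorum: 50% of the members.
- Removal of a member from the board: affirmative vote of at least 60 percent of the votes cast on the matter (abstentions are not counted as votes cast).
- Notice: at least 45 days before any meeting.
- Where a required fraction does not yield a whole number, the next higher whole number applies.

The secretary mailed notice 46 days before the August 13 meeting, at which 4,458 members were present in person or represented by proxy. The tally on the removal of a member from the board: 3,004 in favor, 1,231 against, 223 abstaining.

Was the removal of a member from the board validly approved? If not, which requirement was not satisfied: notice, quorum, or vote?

Valid — all requirements satisfied.

Notice: 46 days given; 45 required. Satisfied.
Quorum: 50% of 8,907 = 4,453.50, rounded up to 4,454; 4,458 present. Satisfied.
Vote: requires three-fifths of the votes cast (4,458 − 223 abstaining = 4,235); 3/5 of 4235 = 2541, so 2,541 needed; 3,004 in favor. Satisfied.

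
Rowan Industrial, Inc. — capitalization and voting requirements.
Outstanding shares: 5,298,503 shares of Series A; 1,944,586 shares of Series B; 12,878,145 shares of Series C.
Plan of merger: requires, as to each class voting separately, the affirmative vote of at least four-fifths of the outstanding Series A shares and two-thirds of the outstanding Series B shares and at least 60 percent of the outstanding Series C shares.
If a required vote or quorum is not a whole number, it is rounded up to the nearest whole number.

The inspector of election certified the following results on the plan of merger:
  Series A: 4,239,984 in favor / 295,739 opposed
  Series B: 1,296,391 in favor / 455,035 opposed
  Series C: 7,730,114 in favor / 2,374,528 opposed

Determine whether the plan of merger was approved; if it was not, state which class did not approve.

Approved — every class gave the required vote.

Series A: 4/5 of 5298503 = 4238802.40, rounded up to 4238803; 4,238,803 required, 4,239,984 in favor — approved.
Series B: 2/3 of 1944586 = 1296390.67, rounded up to 1296391; 1,296,391 required, 1,296,391 in favor — approved.
Series C: 3/5 of 12878145 = 7726887; 7,726,887 required, 7,730,114 in favor — approved.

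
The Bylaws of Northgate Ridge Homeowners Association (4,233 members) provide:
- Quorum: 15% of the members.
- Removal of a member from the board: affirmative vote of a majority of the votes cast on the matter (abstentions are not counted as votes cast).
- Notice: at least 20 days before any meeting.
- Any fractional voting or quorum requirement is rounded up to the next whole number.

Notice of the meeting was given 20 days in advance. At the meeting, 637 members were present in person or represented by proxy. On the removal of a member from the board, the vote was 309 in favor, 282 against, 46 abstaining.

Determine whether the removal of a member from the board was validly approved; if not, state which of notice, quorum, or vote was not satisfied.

Valid — all requirements satisfied.

Notice: 20 days given; 20 required. Satisfied.
Quorum: 15% of 4,233 = 634.95, rounded up to 635; 637 present. Satisfied.
Vote: requires a majority of the votes cast (637 − 46 abstaining = 591); a majority of 591 is 296, so 296 needed; 309 in favor. Satisfied.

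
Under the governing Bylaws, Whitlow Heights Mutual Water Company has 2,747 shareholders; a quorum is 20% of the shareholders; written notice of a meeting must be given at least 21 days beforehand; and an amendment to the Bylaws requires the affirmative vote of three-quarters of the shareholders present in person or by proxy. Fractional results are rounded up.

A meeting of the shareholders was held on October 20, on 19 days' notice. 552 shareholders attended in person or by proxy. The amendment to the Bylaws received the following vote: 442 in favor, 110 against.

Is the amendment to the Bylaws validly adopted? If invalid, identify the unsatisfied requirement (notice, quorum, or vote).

Invalid — notice requirement not satisfied.

Notice: 19 days given; 21 required. Not satisfied.
Quorum: 20% of 2,747 = 549.40, rounded up to 550; 552 present. Satisfied.
Vote: requires three-fourths of those present (552); 3/4 of 552 = 414, so 414 needed; 442 in favor. Satisfied.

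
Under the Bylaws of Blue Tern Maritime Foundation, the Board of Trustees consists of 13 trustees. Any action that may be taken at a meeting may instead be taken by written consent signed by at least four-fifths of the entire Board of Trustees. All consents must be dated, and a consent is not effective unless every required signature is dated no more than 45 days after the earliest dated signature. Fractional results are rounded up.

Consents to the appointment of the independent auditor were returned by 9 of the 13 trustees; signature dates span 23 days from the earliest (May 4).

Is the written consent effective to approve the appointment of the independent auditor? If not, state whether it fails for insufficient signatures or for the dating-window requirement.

Not effective — insufficient signatures.

Signatures required: at least four-fifths of 13 — 4/5 of 13 = 10.40, rounded up to 11, so 11 needed; 9 signed. Insufficient.
Dating window: the latest signature is 23 days after the earliest; the limit is 45 days. Within the window.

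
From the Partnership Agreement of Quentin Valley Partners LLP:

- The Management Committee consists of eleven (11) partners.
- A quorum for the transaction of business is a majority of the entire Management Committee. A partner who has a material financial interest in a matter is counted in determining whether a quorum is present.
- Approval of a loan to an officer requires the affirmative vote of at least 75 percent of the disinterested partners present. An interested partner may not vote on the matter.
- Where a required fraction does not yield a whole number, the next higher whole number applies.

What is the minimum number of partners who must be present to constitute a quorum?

6

A majority of 11 is 6.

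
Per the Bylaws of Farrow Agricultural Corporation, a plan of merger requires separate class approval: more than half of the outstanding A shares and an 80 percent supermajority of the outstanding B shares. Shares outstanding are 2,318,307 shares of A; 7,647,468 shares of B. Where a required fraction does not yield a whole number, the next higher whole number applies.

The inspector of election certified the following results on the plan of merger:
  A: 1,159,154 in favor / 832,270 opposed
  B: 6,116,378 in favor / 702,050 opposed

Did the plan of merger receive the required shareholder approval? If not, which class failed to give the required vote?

Not approved — the B shares did not give the required vote.

A: a majority of 2318307 is 1159154; 1,159,154 required, 1,159,154 in favor — approved.
B: 4/5 of 7647468 = 6117974.40, rounded up to 6117975; 6,117,975 required, 6,116,378 in favor — not approved.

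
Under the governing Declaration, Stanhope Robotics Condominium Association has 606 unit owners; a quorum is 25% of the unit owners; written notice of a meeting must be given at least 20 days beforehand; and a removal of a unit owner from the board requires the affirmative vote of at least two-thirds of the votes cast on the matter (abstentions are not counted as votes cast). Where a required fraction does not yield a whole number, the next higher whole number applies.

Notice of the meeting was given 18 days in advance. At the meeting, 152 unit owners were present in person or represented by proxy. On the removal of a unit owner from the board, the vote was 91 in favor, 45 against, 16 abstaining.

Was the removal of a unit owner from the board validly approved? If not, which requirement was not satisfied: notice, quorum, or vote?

Invalid — notice requirement not satisfied.

Notice: 18 days given; 20 required. Not satisfied.
Quorum: 25% of 606 = 151.50, rounded up to 152; 152 present. Satisfied.
Vote: requires two-thirds of the votes cast (152 − 16 abstaining = 136); 2/3 of 136 = 90.67, rounded up to 91, so 91 needed; 91 in favor. Satisfied.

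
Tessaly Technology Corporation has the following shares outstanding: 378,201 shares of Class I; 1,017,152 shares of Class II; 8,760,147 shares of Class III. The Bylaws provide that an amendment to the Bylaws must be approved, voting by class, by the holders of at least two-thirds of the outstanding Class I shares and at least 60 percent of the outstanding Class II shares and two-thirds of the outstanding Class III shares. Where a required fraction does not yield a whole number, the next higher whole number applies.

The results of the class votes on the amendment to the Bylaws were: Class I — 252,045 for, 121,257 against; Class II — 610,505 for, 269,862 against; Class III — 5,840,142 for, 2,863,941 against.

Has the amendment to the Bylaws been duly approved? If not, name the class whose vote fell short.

Class I: 2/3 of 378201 = 252134; 252,134 required, 252,045 in favor — not approved.
Class II: 3/5 of 1017152 = 610291.20, rounded up to 610292; 610,292 required, 610,505 in favor — approved.
Class III: 2/3 of 8760147 = 5840098; 5,840,098 required, 5,840,142 in favor — approved.

Not approved — the Class I shares did not give the required vote.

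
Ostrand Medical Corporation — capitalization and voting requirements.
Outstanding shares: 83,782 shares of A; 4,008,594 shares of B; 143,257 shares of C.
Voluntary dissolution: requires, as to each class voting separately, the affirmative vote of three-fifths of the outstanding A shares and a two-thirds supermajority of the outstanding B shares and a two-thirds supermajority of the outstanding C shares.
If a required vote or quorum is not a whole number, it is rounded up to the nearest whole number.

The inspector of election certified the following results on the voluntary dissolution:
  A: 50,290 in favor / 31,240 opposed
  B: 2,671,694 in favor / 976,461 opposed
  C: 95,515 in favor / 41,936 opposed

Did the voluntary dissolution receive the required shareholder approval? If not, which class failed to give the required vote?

A: 3/5 of 83782 = 50269.20, rounded up to 50270; 50,270 required, 50,290 in favor — approved.
B: 2/3 of 4008594 = 2672396; 2,672,396 required, 2,671,694 in favor — not approved.
C: 2/3 of 143257 = 95504.67, rounded up to 95505; 95,505 required, 95,515 in favor — approved.

Not approved — the B shares did not give the required vote.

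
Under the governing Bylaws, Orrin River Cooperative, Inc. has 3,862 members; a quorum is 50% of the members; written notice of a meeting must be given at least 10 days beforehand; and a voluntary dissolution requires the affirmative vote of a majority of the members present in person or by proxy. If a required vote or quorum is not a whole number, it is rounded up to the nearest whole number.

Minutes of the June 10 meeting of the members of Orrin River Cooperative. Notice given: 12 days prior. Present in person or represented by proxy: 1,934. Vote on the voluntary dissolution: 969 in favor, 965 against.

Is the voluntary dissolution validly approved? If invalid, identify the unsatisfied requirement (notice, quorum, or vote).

Notice: 12 days given; 10 required. Satisfied.
Quorum: 50% of 3,862 = 1,931; 1,934 present. Satisfied.
Vote: requires a majority of those present (1,934); a majority of 1934 is 968, so 968 needed; 969 in favor. Satisfied.

Valid — all requirements satisfied.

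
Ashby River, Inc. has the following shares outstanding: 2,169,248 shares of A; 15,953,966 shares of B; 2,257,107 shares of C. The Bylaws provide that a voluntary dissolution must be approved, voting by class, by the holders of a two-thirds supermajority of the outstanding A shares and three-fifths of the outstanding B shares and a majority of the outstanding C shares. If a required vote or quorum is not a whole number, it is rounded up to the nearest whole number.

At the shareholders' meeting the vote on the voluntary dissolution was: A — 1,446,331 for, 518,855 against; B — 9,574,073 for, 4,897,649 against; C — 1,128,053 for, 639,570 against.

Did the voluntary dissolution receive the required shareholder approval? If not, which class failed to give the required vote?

A: 2/3 of 2169248 = 1446165.33, rounded up to 1446166; 1,446,166 required, 1,446,331 in favor — approved.
B: 3/5 of 15953966 = 9572379.60, rounded up to 9572380; 9,572,380 required, 9,574,073 in favor — approved.
C: a majority of 2257107 is 1128554; 1,128,554 required, 1,128,053 in favor — not approved.

Not approved — the C shares did not give the required vote.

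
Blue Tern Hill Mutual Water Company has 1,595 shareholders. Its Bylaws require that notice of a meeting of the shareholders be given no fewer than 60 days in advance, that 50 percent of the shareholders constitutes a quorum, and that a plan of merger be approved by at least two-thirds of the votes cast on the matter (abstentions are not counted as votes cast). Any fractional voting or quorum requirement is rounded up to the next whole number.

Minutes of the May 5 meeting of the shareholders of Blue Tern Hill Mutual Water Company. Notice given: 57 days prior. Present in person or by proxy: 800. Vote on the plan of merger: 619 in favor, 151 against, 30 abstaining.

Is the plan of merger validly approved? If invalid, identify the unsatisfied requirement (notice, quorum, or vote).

Invalid — notice requirement not satisfied.

Notice: 57 days given; 60 required. Not satisfied.
Quorum: 50% of 1,595 = 797.50, rounded up to 798; 800 present. Satisfied.
Vote: requires two-thirds of the votes cast (800 − 30 abstaining = 770); 2/3 of 770 = 513.33, rounded up to 514, so 514 needed; 619 in favor. Satisfied.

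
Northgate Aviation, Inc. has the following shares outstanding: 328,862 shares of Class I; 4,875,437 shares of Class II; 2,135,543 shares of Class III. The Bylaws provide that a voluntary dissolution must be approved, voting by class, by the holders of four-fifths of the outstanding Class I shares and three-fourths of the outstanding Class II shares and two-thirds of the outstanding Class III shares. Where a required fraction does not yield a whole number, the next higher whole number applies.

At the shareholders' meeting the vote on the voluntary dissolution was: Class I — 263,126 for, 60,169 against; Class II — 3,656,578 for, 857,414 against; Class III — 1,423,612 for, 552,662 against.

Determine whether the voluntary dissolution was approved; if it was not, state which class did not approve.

Not approved — the Class III shares did not give the required vote.

Class I: 4/5 of 328862 = 263089.60, rounded up to 263090; 263,090 required, 263,126 in favor — approved.
Class II: 3/4 of 4875437 = 3656577.75, rounded up to 3656578; 3,656,578 required, 3,656,578 in favor — approved.
Class III: 2/3 of 2135543 = 1423695.33, rounded up to 1423696; 1,423,696 required, 1,423,612 in favor — not approved.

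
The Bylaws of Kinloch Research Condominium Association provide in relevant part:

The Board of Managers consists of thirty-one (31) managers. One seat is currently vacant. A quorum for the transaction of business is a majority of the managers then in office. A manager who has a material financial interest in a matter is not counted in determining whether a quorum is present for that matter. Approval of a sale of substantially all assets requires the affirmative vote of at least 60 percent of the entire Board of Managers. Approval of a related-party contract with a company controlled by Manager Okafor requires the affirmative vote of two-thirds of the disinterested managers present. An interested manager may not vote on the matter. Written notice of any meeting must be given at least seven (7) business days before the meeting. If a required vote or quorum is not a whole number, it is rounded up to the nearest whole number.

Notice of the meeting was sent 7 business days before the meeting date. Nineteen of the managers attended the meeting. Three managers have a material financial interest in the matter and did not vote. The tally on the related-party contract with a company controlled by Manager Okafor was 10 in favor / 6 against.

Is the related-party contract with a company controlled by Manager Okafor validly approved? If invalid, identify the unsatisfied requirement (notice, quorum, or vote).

Notice: 7 business days given; 7 required (7 ≥ 7). Satisfied.
Quorum: 19 present, but the 3 interested managers do not count, leaving 16. Quorum is 16. Satisfied.
Vote: the related-party contract with a company controlled by Manager Okafor requires two-thirds of the disinterested managers present (19 − 3 = 16). 2/3 of 16 = 10.67, rounded up to 11, so 11 affirmative votes are needed; 10 voted in favor. Not satisfied.

Invalid — vote requirement not satisfied.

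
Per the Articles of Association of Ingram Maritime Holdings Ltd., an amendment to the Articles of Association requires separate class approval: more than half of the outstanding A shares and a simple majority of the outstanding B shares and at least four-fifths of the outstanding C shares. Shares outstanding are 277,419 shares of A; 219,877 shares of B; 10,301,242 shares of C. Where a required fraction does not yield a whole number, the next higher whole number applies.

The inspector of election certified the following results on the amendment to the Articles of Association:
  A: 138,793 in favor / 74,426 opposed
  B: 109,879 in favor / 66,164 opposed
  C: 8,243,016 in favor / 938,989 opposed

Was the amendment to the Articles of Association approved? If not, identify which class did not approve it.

Not approved — the B shares did not give the required vote.

A: a majority of 277419 is 138710; 138,710 required, 138,793 in favor — approved.
B: a majority of 219877 is 109939; 109,939 required, 109,879 in favor — not approved.
C: 4/5 of 10301242 = 8240993.60, rounded up to 8240994; 8,240,994 required, 8,243,016 in favor — approved.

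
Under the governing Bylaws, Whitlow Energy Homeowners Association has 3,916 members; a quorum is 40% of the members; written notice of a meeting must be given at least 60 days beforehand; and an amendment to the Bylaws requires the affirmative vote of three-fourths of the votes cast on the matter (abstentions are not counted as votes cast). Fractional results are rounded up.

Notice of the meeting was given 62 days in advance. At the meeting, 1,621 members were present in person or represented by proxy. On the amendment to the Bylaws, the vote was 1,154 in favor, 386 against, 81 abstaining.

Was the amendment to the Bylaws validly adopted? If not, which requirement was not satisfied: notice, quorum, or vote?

Notice: 62 days given; 60 required. Satisfied.
Quorum: 40% of 3,916 = 1,566.40, rounded up to 1,567; 1,621 present. Satisfied.
Vote: requires three-fourths of the votes cast (1,621 − 81 abstaining = 1,540); 3/4 of 1540 = 1155, so 1,155 needed; 1,154 in favor. Not satisfied.

Invalid — vote requirement not satisfied.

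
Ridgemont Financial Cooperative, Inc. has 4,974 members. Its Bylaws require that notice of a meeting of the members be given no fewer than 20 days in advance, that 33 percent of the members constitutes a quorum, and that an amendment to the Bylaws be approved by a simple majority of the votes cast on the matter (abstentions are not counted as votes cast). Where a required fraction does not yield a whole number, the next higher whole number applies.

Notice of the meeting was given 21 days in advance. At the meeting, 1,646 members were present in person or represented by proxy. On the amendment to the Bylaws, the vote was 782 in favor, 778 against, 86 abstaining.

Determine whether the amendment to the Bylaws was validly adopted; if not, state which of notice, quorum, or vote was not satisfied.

Valid — all requirements satisfied.

Notice: 21 days given; 20 required. Satisfied.
Quorum: 33% of 4,974 = 1,641.42, rounded up to 1,642; 1,646 present. Satisfied.
Vote: requires a majority of the votes cast (1,646 − 86 abstaining = 1,560); a majority of 1560 is 781, so 781 needed; 782 in favor. Satisfied.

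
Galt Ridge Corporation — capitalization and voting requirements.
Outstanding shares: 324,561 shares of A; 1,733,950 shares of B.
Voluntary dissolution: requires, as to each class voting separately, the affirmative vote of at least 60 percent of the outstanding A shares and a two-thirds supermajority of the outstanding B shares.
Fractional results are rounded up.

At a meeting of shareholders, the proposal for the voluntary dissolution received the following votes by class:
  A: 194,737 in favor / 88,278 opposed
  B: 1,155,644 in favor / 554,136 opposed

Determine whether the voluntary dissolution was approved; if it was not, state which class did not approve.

Not approved — the B shares did not give the required vote.

A: 3/5 of 324561 = 194736.60, rounded up to 194737; 194,737 required, 194,737 in favor — approved.
B: 2/3 of 1733950 = 1155966.67, rounded up to 1155967; 1,155,967 required, 1,155,644 in favor — not approved.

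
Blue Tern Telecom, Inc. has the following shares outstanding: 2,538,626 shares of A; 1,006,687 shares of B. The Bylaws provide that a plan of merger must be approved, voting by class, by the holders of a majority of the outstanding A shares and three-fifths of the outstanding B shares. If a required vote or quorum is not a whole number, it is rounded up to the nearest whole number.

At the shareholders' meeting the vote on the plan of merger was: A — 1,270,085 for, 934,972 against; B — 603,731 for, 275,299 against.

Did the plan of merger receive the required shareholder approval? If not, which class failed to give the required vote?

Not approved — the B shares did not give the required vote.

A: a majority of 2538626 is 1269314; 1,269,314 required, 1,270,085 in favor — approved.
B: 3/5 of 1006687 = 604012.20, rounded up to 604013; 604,013 required, 603,731 in favor — not approved.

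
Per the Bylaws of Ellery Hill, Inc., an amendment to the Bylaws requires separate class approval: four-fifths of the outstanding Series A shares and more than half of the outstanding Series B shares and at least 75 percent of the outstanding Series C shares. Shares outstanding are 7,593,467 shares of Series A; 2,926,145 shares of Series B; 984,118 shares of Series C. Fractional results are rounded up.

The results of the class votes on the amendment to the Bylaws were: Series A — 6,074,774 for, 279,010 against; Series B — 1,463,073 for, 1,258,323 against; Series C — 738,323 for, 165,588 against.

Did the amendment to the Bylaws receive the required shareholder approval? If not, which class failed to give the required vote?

Approved — every class gave the required vote.

Series A: 4/5 of 7593467 = 6074773.60, rounded up to 6074774; 6,074,774 required, 6,074,774 in favor — approved.
Series B: a majority of 2926145 is 1463073; 1,463,073 required, 1,463,073 in favor — approved.
Series C: 3/4 of 984118 = 738088.50, rounded up to 738089; 738,089 required, 738,323 in favor — approved.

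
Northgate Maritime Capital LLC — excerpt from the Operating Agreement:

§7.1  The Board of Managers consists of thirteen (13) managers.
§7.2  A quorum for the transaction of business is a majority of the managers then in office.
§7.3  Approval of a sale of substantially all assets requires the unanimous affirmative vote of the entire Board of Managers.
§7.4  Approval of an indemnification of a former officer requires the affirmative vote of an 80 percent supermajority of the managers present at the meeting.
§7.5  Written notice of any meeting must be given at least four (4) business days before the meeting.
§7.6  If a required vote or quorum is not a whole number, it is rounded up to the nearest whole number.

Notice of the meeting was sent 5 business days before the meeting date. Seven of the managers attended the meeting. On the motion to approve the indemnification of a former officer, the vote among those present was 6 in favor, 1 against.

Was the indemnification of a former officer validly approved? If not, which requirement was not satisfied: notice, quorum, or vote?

Valid — all requirements satisfied.

Notice: 5 business days given; 4 required (5 ≥ 4). Satisfied.
Quorum: 7 present; quorum is 7. Satisfied.
Vote: the indemnification of a former officer requires four-fifths of the managers present (7). 4/5 of 7 = 5.60, rounded up to 6, so 6 affirmative votes are needed; 6 voted in favor. Satisfied.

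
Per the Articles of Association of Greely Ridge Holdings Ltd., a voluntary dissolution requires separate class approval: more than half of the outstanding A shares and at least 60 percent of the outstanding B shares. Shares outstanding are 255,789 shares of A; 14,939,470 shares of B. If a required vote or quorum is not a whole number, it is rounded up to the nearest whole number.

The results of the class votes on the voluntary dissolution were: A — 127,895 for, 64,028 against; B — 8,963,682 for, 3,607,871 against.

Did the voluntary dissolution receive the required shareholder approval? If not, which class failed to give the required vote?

A: a majority of 255789 is 127895; 127,895 required, 127,895 in favor — approved.
B: 3/5 of 14939470 = 8963682; 8,963,682 required, 8,963,682 in favor — approved.

Approved — every class gave the required vote.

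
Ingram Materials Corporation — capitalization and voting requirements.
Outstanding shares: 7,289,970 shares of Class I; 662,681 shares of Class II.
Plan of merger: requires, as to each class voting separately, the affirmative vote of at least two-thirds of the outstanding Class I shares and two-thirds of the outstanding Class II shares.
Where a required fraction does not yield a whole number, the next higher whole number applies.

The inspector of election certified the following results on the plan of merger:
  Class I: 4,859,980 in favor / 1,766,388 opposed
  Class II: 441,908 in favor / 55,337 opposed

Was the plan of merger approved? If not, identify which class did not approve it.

Class I: 2/3 of 7289970 = 4859980; 4,859,980 required, 4,859,980 in favor — approved.
Class II: 2/3 of 662681 = 441787.33, rounded up to 441788; 441,788 required, 441,908 in favor — approved.

Approved — every class gave the required vote.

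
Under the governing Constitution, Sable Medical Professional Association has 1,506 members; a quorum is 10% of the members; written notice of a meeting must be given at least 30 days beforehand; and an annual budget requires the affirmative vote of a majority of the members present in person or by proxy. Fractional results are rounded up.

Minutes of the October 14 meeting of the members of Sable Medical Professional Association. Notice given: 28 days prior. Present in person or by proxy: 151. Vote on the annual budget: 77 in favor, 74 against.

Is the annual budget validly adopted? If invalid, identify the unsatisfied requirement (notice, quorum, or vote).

Notice: 28 days given; 30 required. Not satisfied.
Quorum: 10% of 1,506 = 150.60, rounded up to 151; 151 present. Satisfied.
Vote: requires a majority of those present (151); a majority of 151 is 76, so 76 needed; 77 in favor. Satisfied.

Invalid — notice requirement not satisfied.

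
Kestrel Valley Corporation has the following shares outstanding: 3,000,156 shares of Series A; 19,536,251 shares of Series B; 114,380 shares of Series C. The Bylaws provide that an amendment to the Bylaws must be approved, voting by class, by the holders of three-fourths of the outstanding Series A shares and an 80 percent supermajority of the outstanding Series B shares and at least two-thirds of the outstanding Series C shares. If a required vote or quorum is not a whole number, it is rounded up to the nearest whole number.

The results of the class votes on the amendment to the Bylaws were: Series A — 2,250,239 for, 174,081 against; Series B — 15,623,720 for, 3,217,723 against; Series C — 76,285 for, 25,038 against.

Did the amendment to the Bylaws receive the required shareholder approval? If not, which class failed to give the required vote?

Series A: 3/4 of 3000156 = 2250117; 2,250,117 required, 2,250,239 in favor — approved.
Series B: 4/5 of 19536251 = 15629000.80, rounded up to 15629001; 15,629,001 required, 15,623,720 in favor — not approved.
Series C: 2/3 of 114380 = 76253.33, rounded up to 76254; 76,254 required, 76,285 in favor — approved.

Not approved — the Series B shares did not give the required vote.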